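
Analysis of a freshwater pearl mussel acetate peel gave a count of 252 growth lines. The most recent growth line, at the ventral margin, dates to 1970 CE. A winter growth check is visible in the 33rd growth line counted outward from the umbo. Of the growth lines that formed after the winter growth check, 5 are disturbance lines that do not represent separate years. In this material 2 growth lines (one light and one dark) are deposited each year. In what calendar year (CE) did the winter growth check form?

Between growth line 33 and the ventral margin there are 252 − 33 = 219 growth lines.
Removing the 5 false growth lines leaves 219 − 5 = 214 true growth lines beyond the winter growth check.
Dividing by 2 growth lines per year: 214 / 2 = 107 years.
The growth line at the ventral margin is 1970 CE, so the winter growth check dates to 1970 − 107 = 1863 CE.

1863 CE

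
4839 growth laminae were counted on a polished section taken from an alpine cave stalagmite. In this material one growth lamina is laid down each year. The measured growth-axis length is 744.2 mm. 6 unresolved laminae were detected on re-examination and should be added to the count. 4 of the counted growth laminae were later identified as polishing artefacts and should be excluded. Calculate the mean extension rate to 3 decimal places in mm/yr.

0.154 mm/yr

True growth lamina count = 4839 − 4 + 6 = 4841.
744.2 mm over 4841 years gives 744.2 / 4841 ≈ 0.154 mm/yr.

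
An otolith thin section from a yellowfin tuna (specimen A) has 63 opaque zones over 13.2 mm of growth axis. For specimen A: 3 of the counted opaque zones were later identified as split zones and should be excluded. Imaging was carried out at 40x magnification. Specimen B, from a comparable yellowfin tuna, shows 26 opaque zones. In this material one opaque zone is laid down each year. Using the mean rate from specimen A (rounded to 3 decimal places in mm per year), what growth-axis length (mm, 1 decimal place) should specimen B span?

5.7 mm

Specimen A: after corrections the count is 63 − 3 = 60 opaque zones.
A: 13.2 mm over 60 years gives 13.2 / 60 ≈ 0.220 mm/year.
For B, 0.220 mm/year × 26 years = 5.7 mm.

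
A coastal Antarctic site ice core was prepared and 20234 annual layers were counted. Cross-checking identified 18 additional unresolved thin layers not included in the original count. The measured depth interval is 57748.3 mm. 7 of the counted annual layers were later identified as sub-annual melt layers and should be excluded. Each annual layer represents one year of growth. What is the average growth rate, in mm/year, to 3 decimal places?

2.852 mm/year

Correcting the raw count gives 20234 − 7 + 18 = 20245 true annual layers.
Extension rate ≈ 57748.3 / 20245 = 2.852 mm/year.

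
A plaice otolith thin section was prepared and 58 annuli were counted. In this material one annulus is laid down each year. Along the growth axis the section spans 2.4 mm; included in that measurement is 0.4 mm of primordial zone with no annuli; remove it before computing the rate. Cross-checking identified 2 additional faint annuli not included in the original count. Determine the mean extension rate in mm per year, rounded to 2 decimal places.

Correcting the raw count gives 58 + 2 = 60 true annuli.
Net length = 2.4 − 0.4 = 2.0 mm.
Mean rate = 2.0 mm / 60 years ≈ 0.03 mm per year.

0.03 mm per year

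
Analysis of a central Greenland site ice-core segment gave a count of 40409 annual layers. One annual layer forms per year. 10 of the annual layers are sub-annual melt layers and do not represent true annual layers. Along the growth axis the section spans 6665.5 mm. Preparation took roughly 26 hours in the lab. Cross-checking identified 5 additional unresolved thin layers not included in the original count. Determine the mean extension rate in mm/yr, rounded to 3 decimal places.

Correcting the raw count gives 40409 − 10 + 5 = 40404 true annual layers.
Mean rate = 6665.5 mm / 40404 years ≈ 0.165 mm/yr.

0.165 mm/yr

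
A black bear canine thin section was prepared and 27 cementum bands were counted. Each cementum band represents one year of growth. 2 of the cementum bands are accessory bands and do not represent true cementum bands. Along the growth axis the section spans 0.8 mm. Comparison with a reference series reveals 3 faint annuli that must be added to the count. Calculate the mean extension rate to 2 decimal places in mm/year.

0.03 mm/year

Adjusted count: 27 − 2 + 3 = 28 cementum bands.
Mean rate = 0.8 mm / 28 years ≈ 0.03 mm/year.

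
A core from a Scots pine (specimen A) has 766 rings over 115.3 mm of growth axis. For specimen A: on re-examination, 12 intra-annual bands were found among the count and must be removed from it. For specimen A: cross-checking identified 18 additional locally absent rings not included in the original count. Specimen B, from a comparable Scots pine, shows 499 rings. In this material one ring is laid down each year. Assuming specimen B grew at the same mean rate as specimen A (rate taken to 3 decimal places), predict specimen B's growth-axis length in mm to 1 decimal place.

Specimen A: after corrections the count is 766 − 12 + 18 = 772 rings.
A: Extension rate ≈ 115.3 / 772 = 0.149 mm/yr.
B's length ≈ 0.149 × 499 = 74.4 mm.

74.4 mm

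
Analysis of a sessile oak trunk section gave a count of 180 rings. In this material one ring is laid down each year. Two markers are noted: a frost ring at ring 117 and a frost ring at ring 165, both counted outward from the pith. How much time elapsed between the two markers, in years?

Separation: 165 − 117 = 48 rings.
One ring per year makes the interval 48 years.

48 yr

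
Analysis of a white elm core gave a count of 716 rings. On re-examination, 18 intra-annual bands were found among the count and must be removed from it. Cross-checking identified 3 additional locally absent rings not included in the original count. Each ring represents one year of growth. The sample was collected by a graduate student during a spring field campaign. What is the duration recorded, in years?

701 years

After corrections the count is 716 − 18 + 3 = 701 rings.
At one ring per year, that is 701 years.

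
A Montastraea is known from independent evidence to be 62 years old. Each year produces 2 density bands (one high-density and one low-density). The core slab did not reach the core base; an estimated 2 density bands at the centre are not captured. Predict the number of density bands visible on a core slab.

With 2 density bands per year, 62 years would produce 62 × 2 = 124 density bands.
Less the 2 uncaptured density bands: 124 − 2 = 122.

122 density bands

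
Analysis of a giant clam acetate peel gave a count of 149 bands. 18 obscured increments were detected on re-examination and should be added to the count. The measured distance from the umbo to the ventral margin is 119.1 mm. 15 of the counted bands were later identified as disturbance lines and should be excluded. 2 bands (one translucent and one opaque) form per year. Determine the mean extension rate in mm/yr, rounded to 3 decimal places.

Adjusted count: 149 − 15 + 18 = 152 bands.
With 2 bands per year, 152 / 2 = 76 years.
Extension rate ≈ 119.1 / 76 = 1.567 mm/yr.

1.567 mm/yr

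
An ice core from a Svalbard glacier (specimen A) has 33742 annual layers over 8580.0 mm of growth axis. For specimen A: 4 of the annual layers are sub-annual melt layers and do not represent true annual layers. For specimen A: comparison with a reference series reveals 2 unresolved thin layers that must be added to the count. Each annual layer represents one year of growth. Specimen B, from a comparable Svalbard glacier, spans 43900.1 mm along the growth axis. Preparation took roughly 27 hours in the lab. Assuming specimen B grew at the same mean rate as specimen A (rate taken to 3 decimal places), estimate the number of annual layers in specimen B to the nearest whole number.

Specimen A: adjusted count: 33742 − 4 + 2 = 33740 annual layers.
A: Extension rate ≈ 8580.0 / 33740 = 0.254 mm/yr.
For B, 43900.1 / 0.254 = 172835.04 years ≈ 172835 annual layers.

172835 annual layers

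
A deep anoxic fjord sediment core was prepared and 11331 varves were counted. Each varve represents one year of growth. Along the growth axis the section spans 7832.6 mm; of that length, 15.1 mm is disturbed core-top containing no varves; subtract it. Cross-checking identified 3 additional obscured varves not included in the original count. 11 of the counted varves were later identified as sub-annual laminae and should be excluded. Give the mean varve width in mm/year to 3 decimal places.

Correcting the raw count gives 11331 − 11 + 3 = 11323 true varves.
Net length = 7832.6 − 15.1 = 7817.5 mm.
Extension rate ≈ 7817.5 / 11323 = 0.690 mm/year.

0.690 mm/year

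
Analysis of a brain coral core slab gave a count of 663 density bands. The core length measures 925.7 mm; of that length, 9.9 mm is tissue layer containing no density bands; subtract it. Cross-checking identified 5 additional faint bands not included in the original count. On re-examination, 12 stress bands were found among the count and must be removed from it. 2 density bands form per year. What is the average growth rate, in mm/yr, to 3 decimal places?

2.792 mm/yr

Adjusted count: 663 − 12 + 5 = 656 density bands.
Dividing by 2 density bands per year: 656 / 2 = 328 years.
Net length = 925.7 − 9.9 = 915.8 mm.
915.8 mm over 328 years gives 915.8 / 328 ≈ 2.792 mm/yr.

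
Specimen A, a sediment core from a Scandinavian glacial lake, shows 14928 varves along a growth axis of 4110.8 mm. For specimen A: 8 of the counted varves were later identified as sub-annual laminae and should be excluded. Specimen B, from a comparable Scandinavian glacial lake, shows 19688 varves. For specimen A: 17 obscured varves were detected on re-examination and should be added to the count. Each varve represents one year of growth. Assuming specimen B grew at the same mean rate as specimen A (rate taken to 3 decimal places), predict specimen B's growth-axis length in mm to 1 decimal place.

5414.2 mm

Specimen A: correcting the raw count gives 14928 − 8 + 17 = 14937 true varves.
A: Mean rate = 4110.8 mm / 14937 years ≈ 0.275 mm per year.
For B, 0.275 mm/year × 19688 years = 5414.2 mm.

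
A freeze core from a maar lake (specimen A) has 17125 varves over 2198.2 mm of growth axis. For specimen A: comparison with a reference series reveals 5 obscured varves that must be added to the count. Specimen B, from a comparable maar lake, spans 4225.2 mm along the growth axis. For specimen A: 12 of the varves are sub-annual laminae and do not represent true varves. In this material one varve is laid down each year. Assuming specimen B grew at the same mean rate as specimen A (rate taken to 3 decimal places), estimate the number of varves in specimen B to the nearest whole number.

33009 varves

Specimen A: correcting the raw count gives 17125 − 12 + 5 = 17118 true varves.
A: 2198.2 mm over 17118 years gives 2198.2 / 17118 ≈ 0.128 mm/yr.
For B, 4225.2 / 0.128 = 33009.38 years ≈ 33009 varves.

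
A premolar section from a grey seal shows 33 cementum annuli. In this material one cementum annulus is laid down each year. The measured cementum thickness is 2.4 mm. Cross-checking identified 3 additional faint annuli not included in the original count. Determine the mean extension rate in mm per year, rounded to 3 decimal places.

Correcting the raw count gives 33 + 3 = 36 true cementum annuli.
Mean rate = 2.4 mm / 36 years ≈ 0.067 mm per year.

0.067 mm per year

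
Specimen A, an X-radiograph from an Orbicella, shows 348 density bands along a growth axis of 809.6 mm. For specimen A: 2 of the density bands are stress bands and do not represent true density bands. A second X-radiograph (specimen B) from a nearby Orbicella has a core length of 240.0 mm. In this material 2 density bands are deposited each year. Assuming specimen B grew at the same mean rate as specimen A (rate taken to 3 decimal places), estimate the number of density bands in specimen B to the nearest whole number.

103 density bands

Specimen A: after corrections the count is 348 − 2 = 346 density bands.
Specimen A: with 2 density bands per year, 346 / 2 = 173 years.
A: 809.6 mm over 173 years gives 809.6 / 173 ≈ 4.680 mm per year.
For B, 240.0 / 4.680 = 51.28 years; at 2 density bands per year that is 51.28 × 2 ≈ 103 density bands.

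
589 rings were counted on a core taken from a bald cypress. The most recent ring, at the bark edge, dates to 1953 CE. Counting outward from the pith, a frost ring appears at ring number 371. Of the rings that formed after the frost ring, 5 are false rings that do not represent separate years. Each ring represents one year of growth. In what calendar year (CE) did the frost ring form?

Between ring 371 and the bark edge there are 589 − 371 = 218 rings.
218 − 5 false = 213 true rings after the frost ring.
1953 − 213 = 1740 CE.

1740 CE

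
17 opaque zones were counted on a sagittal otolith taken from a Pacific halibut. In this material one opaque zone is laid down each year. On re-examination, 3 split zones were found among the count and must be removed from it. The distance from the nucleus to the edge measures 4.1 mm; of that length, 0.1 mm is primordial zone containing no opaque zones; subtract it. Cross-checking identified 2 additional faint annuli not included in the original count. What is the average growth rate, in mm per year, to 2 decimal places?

After corrections the count is 17 − 3 + 2 = 16 opaque zones.
Net length = 4.1 − 0.1 = 4.0 mm.
Extension rate ≈ 4.0 / 16 = 0.25 mm per year.

0.25 mm per year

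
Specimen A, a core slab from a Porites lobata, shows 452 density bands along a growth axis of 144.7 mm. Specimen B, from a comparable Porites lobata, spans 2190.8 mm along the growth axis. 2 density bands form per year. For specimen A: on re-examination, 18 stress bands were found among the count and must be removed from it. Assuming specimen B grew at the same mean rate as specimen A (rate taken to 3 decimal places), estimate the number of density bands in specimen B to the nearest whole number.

6569 density bands

Specimen A: correcting the raw count gives 452 − 18 = 434 true density bands.
Specimen A: 434 density bands at 2 per year is 434 / 2 = 217 years.
A: Mean rate = 144.7 mm / 217 years ≈ 0.667 mm per year.
For B, 2190.8 / 0.667 = 3284.56 years; at 2 density bands per year that is 3284.56 × 2 ≈ 6569 density bands.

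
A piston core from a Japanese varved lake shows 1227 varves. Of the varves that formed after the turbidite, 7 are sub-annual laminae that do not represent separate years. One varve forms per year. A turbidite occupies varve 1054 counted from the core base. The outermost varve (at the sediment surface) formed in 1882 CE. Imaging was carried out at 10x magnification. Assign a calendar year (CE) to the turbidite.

1716 CE

1227 − 1054 = 173 varves lie beyond the turbidite toward the sediment surface.
Excluding 7 false varves: 173 − 7 = 166.
The varve at the sediment surface is 1882 CE, so the turbidite dates to 1882 − 166 = 1716 CE.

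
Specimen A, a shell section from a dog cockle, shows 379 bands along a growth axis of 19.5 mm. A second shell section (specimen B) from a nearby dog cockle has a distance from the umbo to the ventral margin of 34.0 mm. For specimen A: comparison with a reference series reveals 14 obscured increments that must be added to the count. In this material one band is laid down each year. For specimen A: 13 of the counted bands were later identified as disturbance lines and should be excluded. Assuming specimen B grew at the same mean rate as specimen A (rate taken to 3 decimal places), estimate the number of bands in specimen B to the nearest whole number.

667 bands

Specimen A: correcting the raw count gives 379 − 13 + 14 = 380 true bands.
A: 19.5 mm over 380 years gives 19.5 / 380 ≈ 0.051 mm/year.
For B, 34.0 / 0.051 = 666.67 years ≈ 667 bands.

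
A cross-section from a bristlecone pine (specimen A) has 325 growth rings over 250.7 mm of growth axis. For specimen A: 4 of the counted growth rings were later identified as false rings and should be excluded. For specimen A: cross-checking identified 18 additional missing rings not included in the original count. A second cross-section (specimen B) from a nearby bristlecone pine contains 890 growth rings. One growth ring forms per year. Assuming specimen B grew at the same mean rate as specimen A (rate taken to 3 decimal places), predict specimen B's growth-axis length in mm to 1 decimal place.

658.6 mm

Specimen A: after corrections the count is 325 − 4 + 18 = 339 growth rings.
A: Extension rate ≈ 250.7 / 339 = 0.740 mm/year.
B's length ≈ 0.740 × 890 = 658.6 mm.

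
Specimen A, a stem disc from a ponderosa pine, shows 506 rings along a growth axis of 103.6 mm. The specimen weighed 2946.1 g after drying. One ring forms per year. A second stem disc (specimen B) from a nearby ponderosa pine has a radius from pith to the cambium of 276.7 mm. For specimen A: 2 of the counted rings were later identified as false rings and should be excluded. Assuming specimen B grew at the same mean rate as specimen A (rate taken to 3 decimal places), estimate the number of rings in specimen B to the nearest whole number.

1343 rings

Specimen A: adjusted count: 506 − 2 = 504 rings.
A: Mean rate = 103.6 mm / 504 years ≈ 0.206 mm per year.
For B, 276.7 / 0.206 = 1343.20 years ≈ 1343 rings.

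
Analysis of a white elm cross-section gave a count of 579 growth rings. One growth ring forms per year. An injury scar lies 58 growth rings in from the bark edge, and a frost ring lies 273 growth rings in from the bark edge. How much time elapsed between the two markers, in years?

215 years

The two markers are separated by 273 − 58 = 215 growth rings.
At one growth ring per year, 215 years elapsed between them.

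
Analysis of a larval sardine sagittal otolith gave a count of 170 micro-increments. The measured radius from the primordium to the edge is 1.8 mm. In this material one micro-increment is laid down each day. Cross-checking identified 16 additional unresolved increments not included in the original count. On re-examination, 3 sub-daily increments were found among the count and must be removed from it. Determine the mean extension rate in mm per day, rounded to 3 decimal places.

After corrections the count is 170 − 3 + 16 = 183 micro-increments.
1.8 mm over 183 days gives 1.8 / 183 ≈ 0.010 mm per day.

0.010 mm per day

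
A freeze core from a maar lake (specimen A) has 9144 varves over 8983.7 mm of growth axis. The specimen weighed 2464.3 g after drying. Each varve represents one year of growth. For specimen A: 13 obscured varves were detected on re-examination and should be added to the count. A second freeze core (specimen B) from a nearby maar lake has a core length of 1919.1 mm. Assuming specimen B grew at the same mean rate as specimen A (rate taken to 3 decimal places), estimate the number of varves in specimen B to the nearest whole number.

1956 varves

Specimen A: adjusted count: 9144 + 13 = 9157 varves.
A: Mean rate = 8983.7 mm / 9157 years ≈ 0.981 mm/year.
B spans 1919.1 / 0.981 = 1956.27 years ≈ 1956 varves.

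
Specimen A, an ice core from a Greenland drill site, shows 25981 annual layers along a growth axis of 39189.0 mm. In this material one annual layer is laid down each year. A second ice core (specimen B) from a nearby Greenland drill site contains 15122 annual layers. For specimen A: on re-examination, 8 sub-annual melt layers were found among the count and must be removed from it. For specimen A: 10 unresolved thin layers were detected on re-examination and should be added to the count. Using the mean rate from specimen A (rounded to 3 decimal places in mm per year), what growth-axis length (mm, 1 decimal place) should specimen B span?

Specimen A: correcting the raw count gives 25981 − 8 + 10 = 25983 true annual layers.
A: Mean rate = 39189.0 mm / 25983 years ≈ 1.508 mm/yr.
For B, 1.508 mm/year × 15122 years = 22804.0 mm.

22804.0 mm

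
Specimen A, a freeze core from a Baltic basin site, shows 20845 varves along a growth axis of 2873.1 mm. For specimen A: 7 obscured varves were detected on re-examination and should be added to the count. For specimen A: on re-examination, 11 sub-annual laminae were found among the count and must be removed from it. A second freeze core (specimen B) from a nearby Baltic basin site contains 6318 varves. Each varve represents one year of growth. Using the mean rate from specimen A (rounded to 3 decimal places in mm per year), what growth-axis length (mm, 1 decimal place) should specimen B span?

Specimen A: correcting the raw count gives 20845 − 11 + 7 = 20841 true varves.
A: 2873.1 mm over 20841 years gives 2873.1 / 20841 ≈ 0.138 mm/yr.
For B, 0.138 mm/year × 6318 years = 871.9 mm.

871.9 mm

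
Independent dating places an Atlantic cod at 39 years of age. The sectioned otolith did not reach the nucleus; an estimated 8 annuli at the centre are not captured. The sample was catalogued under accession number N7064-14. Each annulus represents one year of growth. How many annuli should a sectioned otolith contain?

31 annuli

One annulus per year gives 39 annuli over 39 years.
39 − 8 missed = 31 annuli expected in the prepared section.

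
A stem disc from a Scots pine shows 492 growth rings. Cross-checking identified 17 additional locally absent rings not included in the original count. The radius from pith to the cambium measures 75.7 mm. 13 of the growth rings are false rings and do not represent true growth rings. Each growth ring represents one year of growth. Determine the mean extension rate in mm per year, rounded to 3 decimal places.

True growth ring count = 492 − 13 + 17 = 496.
75.7 mm over 496 years gives 75.7 / 496 ≈ 0.153 mm per year.

0.153 mm per year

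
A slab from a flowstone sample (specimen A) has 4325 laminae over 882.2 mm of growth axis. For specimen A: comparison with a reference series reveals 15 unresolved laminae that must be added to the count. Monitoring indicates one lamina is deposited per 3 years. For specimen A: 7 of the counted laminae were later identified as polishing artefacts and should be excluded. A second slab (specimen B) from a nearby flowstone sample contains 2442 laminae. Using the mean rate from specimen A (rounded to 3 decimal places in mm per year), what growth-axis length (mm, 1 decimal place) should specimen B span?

498.2 mm

Specimen A: correcting the raw count gives 4325 − 7 + 15 = 4333 true laminae.
Specimen A: at 3 years per lamina, 4333 × 3 = 12999 years.
A: Extension rate ≈ 882.2 / 12999 = 0.068 mm per year.
Specimen B: multiplying by 3 years per lamina: 2442 × 3 = 7326 years. Length of B = 0.068 × 7326 = 498.2 mm.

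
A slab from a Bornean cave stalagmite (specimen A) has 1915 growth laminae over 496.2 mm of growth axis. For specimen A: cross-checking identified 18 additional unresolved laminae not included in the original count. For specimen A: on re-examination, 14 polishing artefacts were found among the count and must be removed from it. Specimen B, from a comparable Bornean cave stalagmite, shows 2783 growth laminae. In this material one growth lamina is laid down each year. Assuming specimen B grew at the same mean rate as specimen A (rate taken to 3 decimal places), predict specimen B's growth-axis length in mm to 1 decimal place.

Specimen A: correcting the raw count gives 1915 − 14 + 18 = 1919 true growth laminae.
A: Extension rate ≈ 496.2 / 1919 = 0.259 mm/yr.
For B, 0.259 mm/year × 2783 years = 720.8 mm.

720.8 mm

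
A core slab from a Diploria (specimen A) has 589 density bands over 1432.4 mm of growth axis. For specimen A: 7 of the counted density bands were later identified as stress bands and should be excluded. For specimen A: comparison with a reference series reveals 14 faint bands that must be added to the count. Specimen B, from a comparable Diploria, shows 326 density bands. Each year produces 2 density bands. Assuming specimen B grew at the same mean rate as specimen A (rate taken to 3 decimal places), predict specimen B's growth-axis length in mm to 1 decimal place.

Specimen A: after corrections the count is 589 − 7 + 14 = 596 density bands.
Specimen A: 596 density bands at 2 per year is 596 / 2 = 298 years.
A: Mean rate = 1432.4 mm / 298 years ≈ 4.807 mm per year.
Specimen B: with 2 density bands per year, 326 / 2 = 163 years. For B, 4.807 mm/year × 163 years = 783.5 mm.

783.5 mm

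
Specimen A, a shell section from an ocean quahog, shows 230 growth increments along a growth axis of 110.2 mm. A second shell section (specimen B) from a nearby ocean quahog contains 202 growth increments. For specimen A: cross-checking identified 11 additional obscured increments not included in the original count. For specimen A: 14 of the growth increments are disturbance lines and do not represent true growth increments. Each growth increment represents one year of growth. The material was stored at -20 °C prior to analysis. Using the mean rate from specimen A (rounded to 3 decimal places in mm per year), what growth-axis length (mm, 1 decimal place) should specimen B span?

Specimen A: true growth increment count = 230 − 14 + 11 = 227.
A: 110.2 mm over 227 years gives 110.2 / 227 ≈ 0.485 mm/year.
Length of B = 0.485 × 202 = 98.0 mm.

98.0 mm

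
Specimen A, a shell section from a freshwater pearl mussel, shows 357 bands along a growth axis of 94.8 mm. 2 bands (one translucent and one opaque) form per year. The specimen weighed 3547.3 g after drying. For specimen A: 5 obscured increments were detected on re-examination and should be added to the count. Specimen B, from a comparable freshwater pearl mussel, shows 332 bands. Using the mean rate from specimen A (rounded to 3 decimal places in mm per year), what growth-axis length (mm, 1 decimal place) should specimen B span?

Specimen A: correcting the raw count gives 357 + 5 = 362 true bands.
Specimen A: 362 bands at 2 per year is 362 / 2 = 181 years.
A: 94.8 mm over 181 years gives 94.8 / 181 ≈ 0.524 mm/year.
Specimen B: 332 bands at 2 per year is 332 / 2 = 166 years. Length of B = 0.524 × 166 = 87.0 mm.

87.0 mm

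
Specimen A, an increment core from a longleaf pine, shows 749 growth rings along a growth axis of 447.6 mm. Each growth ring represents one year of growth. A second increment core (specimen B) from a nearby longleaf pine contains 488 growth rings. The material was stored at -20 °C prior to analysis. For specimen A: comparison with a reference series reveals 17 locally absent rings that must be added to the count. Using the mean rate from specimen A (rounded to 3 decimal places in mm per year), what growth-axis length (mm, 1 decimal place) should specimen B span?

285.0 mm

Specimen A: correcting the raw count gives 749 + 17 = 766 true growth rings.
A: Extension rate ≈ 447.6 / 766 = 0.584 mm/year.
B's length ≈ 0.584 × 488 = 285.0 mm.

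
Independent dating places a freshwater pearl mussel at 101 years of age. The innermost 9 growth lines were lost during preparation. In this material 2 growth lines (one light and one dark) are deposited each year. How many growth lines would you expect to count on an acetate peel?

193 growth lines

101 years at 2 growth lines per year gives 101 × 2 = 202 growth lines.
Subtracting the 9 growth lines not captured gives 202 − 9 = 193 growth lines in the record.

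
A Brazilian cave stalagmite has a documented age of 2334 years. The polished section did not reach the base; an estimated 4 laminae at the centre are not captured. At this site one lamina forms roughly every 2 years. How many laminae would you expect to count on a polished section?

1163 laminae

At 2 years per lamina, 2334 / 2 = 1167 laminae are expected.
Less the 4 uncaptured laminae: 1167 − 4 = 1163.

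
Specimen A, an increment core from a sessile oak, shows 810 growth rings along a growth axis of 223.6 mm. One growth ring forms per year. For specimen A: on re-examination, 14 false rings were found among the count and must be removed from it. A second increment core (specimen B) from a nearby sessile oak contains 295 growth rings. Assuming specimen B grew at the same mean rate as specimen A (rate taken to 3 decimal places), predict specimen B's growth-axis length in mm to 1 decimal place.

Specimen A: true growth ring count = 810 − 14 = 796.
A: Mean rate = 223.6 mm / 796 years ≈ 0.281 mm/year.
Length of B = 0.281 × 295 = 82.9 mm.

82.9 mm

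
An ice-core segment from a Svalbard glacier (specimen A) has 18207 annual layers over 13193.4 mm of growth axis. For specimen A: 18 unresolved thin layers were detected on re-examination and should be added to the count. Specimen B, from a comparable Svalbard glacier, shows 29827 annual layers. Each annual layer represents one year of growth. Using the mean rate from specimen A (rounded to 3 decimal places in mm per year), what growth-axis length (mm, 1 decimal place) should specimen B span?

21594.7 mm

Specimen A: adjusted count: 18207 + 18 = 18225 annual layers.
A: Extension rate ≈ 13193.4 / 18225 = 0.724 mm per year.
For B, 0.724 mm/year × 29827 years = 21594.7 mm.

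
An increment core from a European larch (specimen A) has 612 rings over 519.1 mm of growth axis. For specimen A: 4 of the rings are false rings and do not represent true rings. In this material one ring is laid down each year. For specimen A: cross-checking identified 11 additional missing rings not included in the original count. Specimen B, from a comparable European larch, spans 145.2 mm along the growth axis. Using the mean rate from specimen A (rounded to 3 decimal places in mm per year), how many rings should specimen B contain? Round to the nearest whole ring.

Specimen A: correcting the raw count gives 612 − 4 + 11 = 619 true rings.
A: 519.1 mm over 619 years gives 519.1 / 619 ≈ 0.839 mm/year.
B spans 145.2 / 0.839 = 173.06 years ≈ 173 rings.

173 rings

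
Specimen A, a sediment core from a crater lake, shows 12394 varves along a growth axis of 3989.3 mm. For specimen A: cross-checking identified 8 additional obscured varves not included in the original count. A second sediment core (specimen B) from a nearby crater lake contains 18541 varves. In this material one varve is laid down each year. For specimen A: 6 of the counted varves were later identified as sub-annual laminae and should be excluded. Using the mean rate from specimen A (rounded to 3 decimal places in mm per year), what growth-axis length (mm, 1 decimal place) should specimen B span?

5970.2 mm

Specimen A: true varve count = 12394 − 6 + 8 = 12396.
A: Extension rate ≈ 3989.3 / 12396 = 0.322 mm/year.
B's length ≈ 0.322 × 18541 = 5970.2 mm.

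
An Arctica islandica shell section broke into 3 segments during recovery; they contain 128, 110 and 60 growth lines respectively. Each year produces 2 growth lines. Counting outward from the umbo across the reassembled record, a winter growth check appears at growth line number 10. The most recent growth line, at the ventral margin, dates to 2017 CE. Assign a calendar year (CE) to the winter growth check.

1873 CE

Total growth lines = 128 + 110 + 60 = 298.
Between growth line 10 and the ventral margin there are 298 − 10 = 288 growth lines.
Dividing by 2 growth lines per year: 288 / 2 = 144 years.
Counting back 144 years from 2017 CE places the winter growth check in 2017 − 144 = 1873 CE.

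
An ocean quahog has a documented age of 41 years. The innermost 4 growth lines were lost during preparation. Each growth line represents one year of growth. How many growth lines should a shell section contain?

37 growth lines

Expected growth lines over 41 years: 41.
Less the 4 uncaptured growth lines: 41 − 4 = 37.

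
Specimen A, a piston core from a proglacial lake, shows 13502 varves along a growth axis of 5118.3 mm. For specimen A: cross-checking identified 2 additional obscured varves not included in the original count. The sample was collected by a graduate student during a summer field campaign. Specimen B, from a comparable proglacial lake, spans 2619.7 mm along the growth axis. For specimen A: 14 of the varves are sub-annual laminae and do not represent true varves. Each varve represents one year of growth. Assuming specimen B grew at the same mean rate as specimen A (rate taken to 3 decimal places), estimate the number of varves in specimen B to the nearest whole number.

Specimen A: correcting the raw count gives 13502 − 14 + 2 = 13490 true varves.
A: Mean rate = 5118.3 mm / 13490 years ≈ 0.379 mm/yr.
For B, 2619.7 / 0.379 = 6912.14 years ≈ 6912 varves.

6912 varves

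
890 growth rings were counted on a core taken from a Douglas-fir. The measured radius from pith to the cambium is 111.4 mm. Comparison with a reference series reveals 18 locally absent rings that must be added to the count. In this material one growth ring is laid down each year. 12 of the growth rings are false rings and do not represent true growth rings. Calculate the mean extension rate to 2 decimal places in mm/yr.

True growth ring count = 890 − 12 + 18 = 896.
Mean rate = 111.4 mm / 896 years ≈ 0.12 mm/yr.

0.12 mm/yr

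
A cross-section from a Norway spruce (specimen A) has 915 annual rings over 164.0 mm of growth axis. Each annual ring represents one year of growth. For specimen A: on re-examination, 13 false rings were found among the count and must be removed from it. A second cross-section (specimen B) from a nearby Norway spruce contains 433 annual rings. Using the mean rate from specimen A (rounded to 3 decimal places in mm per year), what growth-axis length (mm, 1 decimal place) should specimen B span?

78.8 mm

Specimen A: adjusted count: 915 − 13 = 902 annual rings.
A: Mean rate = 164.0 mm / 902 years ≈ 0.182 mm/year.
For B, 0.182 mm/year × 433 years = 78.8 mm.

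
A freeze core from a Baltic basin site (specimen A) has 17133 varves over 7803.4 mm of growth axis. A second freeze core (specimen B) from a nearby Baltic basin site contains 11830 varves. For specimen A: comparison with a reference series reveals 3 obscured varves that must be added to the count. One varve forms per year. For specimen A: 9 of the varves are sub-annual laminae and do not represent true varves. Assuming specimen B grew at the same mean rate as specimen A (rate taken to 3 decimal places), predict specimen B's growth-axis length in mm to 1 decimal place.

5394.5 mm

Specimen A: after corrections the count is 17133 − 9 + 3 = 17127 varves.
A: Extension rate ≈ 7803.4 / 17127 = 0.456 mm/year.
B's length ≈ 0.456 × 11830 = 5394.5 mm.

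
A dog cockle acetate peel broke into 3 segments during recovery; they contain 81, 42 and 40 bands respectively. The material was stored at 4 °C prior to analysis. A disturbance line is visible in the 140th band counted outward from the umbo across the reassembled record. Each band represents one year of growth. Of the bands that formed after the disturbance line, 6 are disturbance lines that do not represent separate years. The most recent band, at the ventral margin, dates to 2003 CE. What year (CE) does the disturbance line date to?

1986 CE

Total bands = 81 + 42 + 40 = 163.
The disturbance line sits at band 140 from the umbo, so 163 − 140 = 23 bands formed after it.
Removing the 6 false bands leaves 23 − 6 = 17 true bands beyond the disturbance line.
2003 − 17 = 1986 CE.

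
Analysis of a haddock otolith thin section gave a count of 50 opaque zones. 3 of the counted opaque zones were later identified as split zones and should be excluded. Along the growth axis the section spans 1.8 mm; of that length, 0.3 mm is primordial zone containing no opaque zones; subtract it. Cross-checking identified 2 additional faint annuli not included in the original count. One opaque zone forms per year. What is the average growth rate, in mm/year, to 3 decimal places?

0.031 mm/year

Adjusted count: 50 − 3 + 2 = 49 opaque zones.
Net length = 1.8 − 0.3 = 1.5 mm.
1.5 mm over 49 years gives 1.5 / 49 ≈ 0.031 mm/year.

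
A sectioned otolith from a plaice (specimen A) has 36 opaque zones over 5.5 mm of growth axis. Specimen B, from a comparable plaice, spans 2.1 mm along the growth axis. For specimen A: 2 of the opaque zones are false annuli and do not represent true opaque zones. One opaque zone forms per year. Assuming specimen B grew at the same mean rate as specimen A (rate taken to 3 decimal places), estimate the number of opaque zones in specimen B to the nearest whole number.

13 opaque zones

Specimen A: true opaque zone count = 36 − 2 = 34.
A: Mean rate = 5.5 mm / 34 years ≈ 0.162 mm per year.
B spans 2.1 / 0.162 = 12.96 years ≈ 13 opaque zones.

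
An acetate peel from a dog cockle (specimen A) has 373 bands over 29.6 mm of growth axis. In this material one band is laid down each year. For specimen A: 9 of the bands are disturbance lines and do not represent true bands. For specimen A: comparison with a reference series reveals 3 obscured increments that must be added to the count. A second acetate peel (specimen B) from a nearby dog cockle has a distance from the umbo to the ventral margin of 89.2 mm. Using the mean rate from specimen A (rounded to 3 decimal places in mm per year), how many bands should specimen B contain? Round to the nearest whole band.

Specimen A: true band count = 373 − 9 + 3 = 367.
A: Mean rate = 29.6 mm / 367 years ≈ 0.081 mm/year.
For B, 89.2 / 0.081 = 1101.23 years ≈ 1101 bands.

1101 bands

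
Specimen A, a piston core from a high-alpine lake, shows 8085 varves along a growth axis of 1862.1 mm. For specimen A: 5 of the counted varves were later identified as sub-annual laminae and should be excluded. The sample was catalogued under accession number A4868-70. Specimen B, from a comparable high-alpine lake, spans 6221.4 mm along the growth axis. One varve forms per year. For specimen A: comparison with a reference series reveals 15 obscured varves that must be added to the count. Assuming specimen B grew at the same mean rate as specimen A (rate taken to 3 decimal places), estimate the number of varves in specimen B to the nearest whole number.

27050 varves

Specimen A: true varve count = 8085 − 5 + 15 = 8095.
A: Extension rate ≈ 1862.1 / 8095 = 0.230 mm/year.
Specimen B: 6221.4 mm / 0.230 mm per year = 27049.57 years ≈ 27050 varves.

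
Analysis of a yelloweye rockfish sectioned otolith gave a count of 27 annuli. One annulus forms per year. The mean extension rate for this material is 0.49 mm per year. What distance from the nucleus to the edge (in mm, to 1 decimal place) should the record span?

27 years of growth are recorded.
Length ≈ 0.49 × 27 = 13.2 mm.

13.2 mm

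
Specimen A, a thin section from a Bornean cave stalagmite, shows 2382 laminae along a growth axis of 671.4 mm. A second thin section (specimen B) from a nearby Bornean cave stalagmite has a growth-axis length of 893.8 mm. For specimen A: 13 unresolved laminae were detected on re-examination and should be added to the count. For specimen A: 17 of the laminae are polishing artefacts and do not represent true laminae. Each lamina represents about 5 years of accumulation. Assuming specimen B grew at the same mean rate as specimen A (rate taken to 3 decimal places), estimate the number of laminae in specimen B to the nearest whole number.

Specimen A: correcting the raw count gives 2382 − 17 + 13 = 2378 true laminae.
Specimen A: 2378 laminae at 5 years each span 2378 × 5 = 11890 years.
A: Mean rate = 671.4 mm / 11890 years ≈ 0.056 mm/yr.
Specimen B: 893.8 mm / 0.056 mm per year = 15960.71 years; at 5 years per lamina that is 15960.71 / 5 ≈ 3192 laminae.

3192 laminae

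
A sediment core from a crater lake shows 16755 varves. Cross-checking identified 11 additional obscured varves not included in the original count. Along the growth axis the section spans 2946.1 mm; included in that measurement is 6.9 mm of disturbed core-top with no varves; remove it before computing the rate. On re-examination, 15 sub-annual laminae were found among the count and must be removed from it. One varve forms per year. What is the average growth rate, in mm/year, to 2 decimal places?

Correcting the raw count gives 16755 − 15 + 11 = 16751 true varves.
Removing the 6.9 mm offcut leaves 2946.1 − 6.9 = 2939.2 mm.
Extension rate ≈ 2939.2 / 16751 = 0.18 mm/year.

0.18 mm/year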